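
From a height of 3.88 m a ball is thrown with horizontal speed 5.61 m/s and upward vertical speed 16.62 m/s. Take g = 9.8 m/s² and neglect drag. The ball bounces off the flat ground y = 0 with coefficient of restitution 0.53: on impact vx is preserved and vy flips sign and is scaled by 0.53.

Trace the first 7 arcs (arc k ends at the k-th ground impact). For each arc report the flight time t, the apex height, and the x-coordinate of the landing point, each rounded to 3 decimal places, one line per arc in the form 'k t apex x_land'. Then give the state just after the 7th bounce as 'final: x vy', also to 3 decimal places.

Arc 1: start y=3.880, vy=16.620 → t=3.611, apex=17.973, x_land=20.258, impact vy=-18.769
  bounce: vy ← 0.53·18.769 = 9.948
Arc 2: start y=0.000, vy=9.948 → t=2.030, apex=5.049, x_land=31.647, impact vy=-9.948
  bounce: vy ← 0.53·9.948 = 5.272
Arc 3: start y=0.000, vy=5.272 → t=1.076, apex=1.418, x_land=37.683, impact vy=-5.272
  bounce: vy ← 0.53·5.272 = 2.794
Arc 4: start y=0.000, vy=2.794 → t=0.570, apex=0.398, x_land=40.883, impact vy=-2.794
  bounce: vy ← 0.53·2.794 = 1.481
Arc 5: start y=0.000, vy=1.481 → t=0.302, apex=0.112, x_land=42.578, impact vy=-1.481
  bounce: vy ← 0.53·1.481 = 0.785
Arc 6: start y=0.000, vy=0.785 → t=0.160, apex=0.031, x_land=43.477, impact vy=-0.785
  bounce: vy ← 0.53·0.785 = 0.416
Arc 7: start y=0.000, vy=0.416 → t=0.085, apex=0.009, x_land=43.953, impact vy=-0.416
  bounce: vy ← 0.53·0.416 = 0.220

1 3.611 17.973 20.258
2 2.030 5.049 31.647
3 1.076 1.418 37.683
4 0.570 0.398 40.883
5 0.302 0.112 42.578
6 0.160 0.031 43.477
7 0.085 0.009 43.953
final: 43.953 0.220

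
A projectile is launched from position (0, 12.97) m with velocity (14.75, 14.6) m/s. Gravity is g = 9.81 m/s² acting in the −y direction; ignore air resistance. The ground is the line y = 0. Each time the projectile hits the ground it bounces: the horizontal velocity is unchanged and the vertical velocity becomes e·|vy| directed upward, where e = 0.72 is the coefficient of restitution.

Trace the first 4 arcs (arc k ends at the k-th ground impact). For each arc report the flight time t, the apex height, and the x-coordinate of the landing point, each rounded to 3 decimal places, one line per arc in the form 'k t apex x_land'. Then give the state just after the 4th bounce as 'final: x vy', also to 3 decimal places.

Arc 1: start y=12.970, vy=14.600 → t=3.693, apex=23.834, x_land=54.466, impact vy=-21.625
  bounce: vy ← 0.72·21.625 = 15.570
Arc 2: start y=0.000, vy=15.570 → t=3.174, apex=12.356, x_land=101.287, impact vy=-15.570
  bounce: vy ← 0.72·15.570 = 11.210
Arc 3: start y=0.000, vy=11.210 → t=2.285, apex=6.405, x_land=134.998, impact vy=-11.210
  bounce: vy ← 0.72·11.210 = 8.071
Arc 4: start y=0.000, vy=8.071 → t=1.646, apex=3.320, x_land=159.270, impact vy=-8.071
  bounce: vy ← 0.72·8.071 = 5.811

1 3.693 23.834 54.466
2 3.174 12.356 101.287
3 2.285 6.405 134.998
4 1.646 3.320 159.270
final: 159.270 5.811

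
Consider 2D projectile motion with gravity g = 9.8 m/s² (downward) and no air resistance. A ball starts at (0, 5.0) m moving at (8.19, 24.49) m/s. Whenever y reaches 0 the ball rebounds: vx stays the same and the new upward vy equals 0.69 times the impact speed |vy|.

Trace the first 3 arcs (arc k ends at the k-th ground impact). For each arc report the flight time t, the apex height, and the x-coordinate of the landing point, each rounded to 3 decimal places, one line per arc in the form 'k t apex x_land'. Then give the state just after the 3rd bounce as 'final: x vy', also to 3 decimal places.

Arc 1: start y=5.000, vy=24.490 → t=5.194, apex=35.600, x_land=42.542, impact vy=-26.415
  bounce: vy ← 0.69·26.415 = 18.226
Arc 2: start y=0.000, vy=18.226 → t=3.720, apex=16.949, x_land=73.006, impact vy=-18.226
  bounce: vy ← 0.69·18.226 = 12.576
Arc 3: start y=0.000, vy=12.576 → t=2.567, apex=8.069, x_land=94.027, impact vy=-12.576
  bounce: vy ← 0.69·12.576 = 8.678

1 5.194 35.600 42.542
2 3.720 16.949 73.006
3 2.567 8.069 94.027
final: 94.027 8.678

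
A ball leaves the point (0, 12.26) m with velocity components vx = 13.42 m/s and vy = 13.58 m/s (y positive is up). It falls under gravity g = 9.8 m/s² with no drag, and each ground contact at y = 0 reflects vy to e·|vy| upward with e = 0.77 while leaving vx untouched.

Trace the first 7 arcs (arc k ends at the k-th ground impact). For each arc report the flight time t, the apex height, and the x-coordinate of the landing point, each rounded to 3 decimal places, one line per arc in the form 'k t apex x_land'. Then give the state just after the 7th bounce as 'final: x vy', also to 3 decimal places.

Arc 1: start y=12.260, vy=13.580 → t=3.489, apex=21.669, x_land=46.817, impact vy=-20.609
  bounce: vy ← 0.77·20.609 = 15.869
Arc 2: start y=0.000, vy=15.869 → t=3.238, apex=12.848, x_land=90.278, impact vy=-15.869
  bounce: vy ← 0.77·15.869 = 12.219
Arc 3: start y=0.000, vy=12.219 → t=2.494, apex=7.617, x_land=123.742, impact vy=-12.219
  bounce: vy ← 0.77·12.219 = 9.408
Arc 4: start y=0.000, vy=9.408 → t=1.920, apex=4.516, x_land=149.510, impact vy=-9.408
  bounce: vy ← 0.77·9.408 = 7.245
Arc 5: start y=0.000, vy=7.245 → t=1.478, apex=2.678, x_land=169.351, impact vy=-7.245
  bounce: vy ← 0.77·7.245 = 5.578
Arc 6: start y=0.000, vy=5.578 → t=1.138, apex=1.588, x_land=184.629, impact vy=-5.578
  bounce: vy ← 0.77·5.578 = 4.295
Arc 7: start y=0.000, vy=4.295 → t=0.877, apex=0.941, x_land=196.393, impact vy=-4.295
  bounce: vy ← 0.77·4.295 = 3.307

1 3.489 21.669 46.817
2 3.238 12.848 90.278
3 2.494 7.617 123.742
4 1.920 4.516 149.510
5 1.478 2.678 169.351
6 1.138 1.588 184.629
7 0.877 0.941 196.393
final: 196.393 3.307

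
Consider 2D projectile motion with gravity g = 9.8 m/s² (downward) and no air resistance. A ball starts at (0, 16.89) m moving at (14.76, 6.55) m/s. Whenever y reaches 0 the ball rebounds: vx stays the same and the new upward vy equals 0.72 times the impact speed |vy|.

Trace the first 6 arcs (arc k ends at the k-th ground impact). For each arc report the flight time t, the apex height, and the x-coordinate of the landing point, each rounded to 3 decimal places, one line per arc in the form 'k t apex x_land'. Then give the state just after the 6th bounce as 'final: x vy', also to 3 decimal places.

1 2.642 19.079 38.990
2 2.841 9.891 80.930
3 2.046 5.127 111.127
4 1.473 2.658 132.868
5 1.061 1.378 148.522
6 0.764 0.714 159.793
final: 159.793 2.694

Arc 1: start y=16.890, vy=6.550 → t=2.642, apex=19.079, x_land=38.990, impact vy=-19.338
  bounce: vy ← 0.72·19.338 = 13.923
Arc 2: start y=0.000, vy=13.923 → t=2.841, apex=9.891, x_land=80.930, impact vy=-13.923
  bounce: vy ← 0.72·13.923 = 10.025
Arc 3: start y=0.000, vy=10.025 → t=2.046, apex=5.127, x_land=111.127, impact vy=-10.025
  bounce: vy ← 0.72·10.025 = 7.218
Arc 4: start y=0.000, vy=7.218 → t=1.473, apex=2.658, x_land=132.868, impact vy=-7.218
  bounce: vy ← 0.72·7.218 = 5.197
Arc 5: start y=0.000, vy=5.197 → t=1.061, apex=1.378, x_land=148.522, impact vy=-5.197
  bounce: vy ← 0.72·5.197 = 3.742
Arc 6: start y=0.000, vy=3.742 → t=0.764, apex=0.714, x_land=159.793, impact vy=-3.742
  bounce: vy ← 0.72·3.742 = 2.694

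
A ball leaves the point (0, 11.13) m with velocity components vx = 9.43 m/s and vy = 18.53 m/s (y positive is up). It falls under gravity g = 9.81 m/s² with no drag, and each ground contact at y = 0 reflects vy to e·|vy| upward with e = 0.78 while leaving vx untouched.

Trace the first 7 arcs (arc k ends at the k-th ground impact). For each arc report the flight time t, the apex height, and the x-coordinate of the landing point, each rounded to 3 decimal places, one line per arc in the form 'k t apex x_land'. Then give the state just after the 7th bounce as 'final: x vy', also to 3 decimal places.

1 4.305 28.631 40.595
2 3.769 17.419 76.136
3 2.940 10.598 103.858
4 2.293 6.448 125.482
5 1.789 3.923 142.348
6 1.395 2.387 155.503
7 1.088 1.452 165.765
final: 165.765 4.163

Arc 1: start y=11.130, vy=18.530 → t=4.305, apex=28.631, x_land=40.595, impact vy=-23.701
  bounce: vy ← 0.78·23.701 = 18.487
Arc 2: start y=0.000, vy=18.487 → t=3.769, apex=17.419, x_land=76.136, impact vy=-18.487
  bounce: vy ← 0.78·18.487 = 14.420
Arc 3: start y=0.000, vy=14.420 → t=2.940, apex=10.598, x_land=103.858, impact vy=-14.420
  bounce: vy ← 0.78·14.420 = 11.247
Arc 4: start y=0.000, vy=11.247 → t=2.293, apex=6.448, x_land=125.482, impact vy=-11.247
  bounce: vy ← 0.78·11.247 = 8.773
Arc 5: start y=0.000, vy=8.773 → t=1.789, apex=3.923, x_land=142.348, impact vy=-8.773
  bounce: vy ← 0.78·8.773 = 6.843
Arc 6: start y=0.000, vy=6.843 → t=1.395, apex=2.387, x_land=155.503, impact vy=-6.843
  bounce: vy ← 0.78·6.843 = 5.337
Arc 7: start y=0.000, vy=5.337 → t=1.088, apex=1.452, x_land=165.765, impact vy=-5.337
  bounce: vy ← 0.78·5.337 = 4.163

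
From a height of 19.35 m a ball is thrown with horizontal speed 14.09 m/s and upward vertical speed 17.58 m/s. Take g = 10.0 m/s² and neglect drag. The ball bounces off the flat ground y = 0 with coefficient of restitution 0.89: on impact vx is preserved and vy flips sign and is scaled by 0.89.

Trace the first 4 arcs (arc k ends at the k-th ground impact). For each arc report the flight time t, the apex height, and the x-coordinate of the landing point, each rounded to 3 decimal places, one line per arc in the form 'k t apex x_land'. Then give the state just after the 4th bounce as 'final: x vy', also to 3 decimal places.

1 4.396 34.803 61.944
2 4.696 27.567 128.112
3 4.180 21.836 187.003
4 3.720 17.296 239.415
final: 239.415 16.553

Arc 1: start y=19.350, vy=17.580 → t=4.396, apex=34.803, x_land=61.944, impact vy=-26.383
  bounce: vy ← 0.89·26.383 = 23.481
Arc 2: start y=0.000, vy=23.481 → t=4.696, apex=27.567, x_land=128.112, impact vy=-23.481
  bounce: vy ← 0.89·23.481 = 20.898
Arc 3: start y=0.000, vy=20.898 → t=4.180, apex=21.836, x_land=187.003, impact vy=-20.898
  bounce: vy ← 0.89·20.898 = 18.599
Arc 4: start y=0.000, vy=18.599 → t=3.720, apex=17.296, x_land=239.415, impact vy=-18.599
  bounce: vy ← 0.89·18.599 = 16.553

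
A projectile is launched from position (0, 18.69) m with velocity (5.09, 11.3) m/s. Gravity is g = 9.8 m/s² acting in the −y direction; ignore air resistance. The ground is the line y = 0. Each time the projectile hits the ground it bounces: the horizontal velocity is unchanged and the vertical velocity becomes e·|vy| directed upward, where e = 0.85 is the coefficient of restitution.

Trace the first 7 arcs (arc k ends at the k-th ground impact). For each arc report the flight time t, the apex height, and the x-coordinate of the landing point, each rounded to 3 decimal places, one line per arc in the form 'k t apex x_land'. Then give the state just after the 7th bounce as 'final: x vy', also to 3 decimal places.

Arc 1: start y=18.690, vy=11.300 → t=3.421, apex=25.205, x_land=17.413, impact vy=-22.226
  bounce: vy ← 0.85·22.226 = 18.892
Arc 2: start y=0.000, vy=18.892 → t=3.856, apex=18.210, x_land=37.038, impact vy=-18.892
  bounce: vy ← 0.85·18.892 = 16.059
Arc 3: start y=0.000, vy=16.059 → t=3.277, apex=13.157, x_land=53.720, impact vy=-16.059
  bounce: vy ← 0.85·16.059 = 13.650
Arc 4: start y=0.000, vy=13.650 → t=2.786, apex=9.506, x_land=67.899, impact vy=-13.650
  bounce: vy ← 0.85·13.650 = 11.602
Arc 5: start y=0.000, vy=11.602 → t=2.368, apex=6.868, x_land=79.951, impact vy=-11.602
  bounce: vy ← 0.85·11.602 = 9.862
Arc 6: start y=0.000, vy=9.862 → t=2.013, apex=4.962, x_land=90.195, impact vy=-9.862
  bounce: vy ← 0.85·9.862 = 8.383
Arc 7: start y=0.000, vy=8.383 → t=1.711, apex=3.585, x_land=98.903, impact vy=-8.383
  bounce: vy ← 0.85·8.383 = 7.125

1 3.421 25.205 17.413
2 3.856 18.210 37.038
3 3.277 13.157 53.720
4 2.786 9.506 67.899
5 2.368 6.868 79.951
6 2.013 4.962 90.195
7 1.711 3.585 98.903
final: 98.903 7.125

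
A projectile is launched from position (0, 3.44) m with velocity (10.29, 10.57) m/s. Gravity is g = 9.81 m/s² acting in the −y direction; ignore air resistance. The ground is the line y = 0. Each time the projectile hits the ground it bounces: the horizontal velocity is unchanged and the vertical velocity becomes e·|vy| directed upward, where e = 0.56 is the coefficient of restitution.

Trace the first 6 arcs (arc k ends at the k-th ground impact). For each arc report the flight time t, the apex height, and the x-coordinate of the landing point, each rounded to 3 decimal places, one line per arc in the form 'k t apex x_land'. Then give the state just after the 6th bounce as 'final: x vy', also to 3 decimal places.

1 2.442 9.134 25.129
2 1.528 2.865 40.857
3 0.856 0.898 49.664
4 0.479 0.282 54.596
5 0.268 0.088 57.358
6 0.150 0.028 58.905
final: 58.905 0.413

Arc 1: start y=3.440, vy=10.570 → t=2.442, apex=9.134, x_land=25.129, impact vy=-13.387
  bounce: vy ← 0.56·13.387 = 7.497
Arc 2: start y=0.000, vy=7.497 → t=1.528, apex=2.865, x_land=40.857, impact vy=-7.497
  bounce: vy ← 0.56·7.497 = 4.198
Arc 3: start y=0.000, vy=4.198 → t=0.856, apex=0.898, x_land=49.664, impact vy=-4.198
  bounce: vy ← 0.56·4.198 = 2.351
Arc 4: start y=0.000, vy=2.351 → t=0.479, apex=0.282, x_land=54.596, impact vy=-2.351
  bounce: vy ← 0.56·2.351 = 1.317
Arc 5: start y=0.000, vy=1.317 → t=0.268, apex=0.088, x_land=57.358, impact vy=-1.317
  bounce: vy ← 0.56·1.317 = 0.737
Arc 6: start y=0.000, vy=0.737 → t=0.150, apex=0.028, x_land=58.905, impact vy=-0.737
  bounce: vy ← 0.56·0.737 = 0.413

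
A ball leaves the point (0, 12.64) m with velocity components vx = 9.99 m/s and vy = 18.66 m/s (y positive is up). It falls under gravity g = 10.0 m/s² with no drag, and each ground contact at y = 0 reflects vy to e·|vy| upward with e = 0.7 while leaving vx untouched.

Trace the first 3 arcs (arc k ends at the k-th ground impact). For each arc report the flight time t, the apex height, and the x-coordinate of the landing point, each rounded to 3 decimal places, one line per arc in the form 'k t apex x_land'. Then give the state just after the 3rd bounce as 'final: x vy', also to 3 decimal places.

Arc 1: start y=12.640, vy=18.660 → t=4.318, apex=30.050, x_land=43.132, impact vy=-24.515
  bounce: vy ← 0.7·24.515 = 17.161
Arc 2: start y=0.000, vy=17.161 → t=3.432, apex=14.724, x_land=77.419, impact vy=-17.161
  bounce: vy ← 0.7·17.161 = 12.012
Arc 3: start y=0.000, vy=12.012 → t=2.402, apex=7.215, x_land=101.420, impact vy=-12.012
  bounce: vy ← 0.7·12.012 = 8.409

1 4.318 30.050 43.132
2 3.432 14.724 77.419
3 2.402 7.215 101.420
final: 101.420 8.409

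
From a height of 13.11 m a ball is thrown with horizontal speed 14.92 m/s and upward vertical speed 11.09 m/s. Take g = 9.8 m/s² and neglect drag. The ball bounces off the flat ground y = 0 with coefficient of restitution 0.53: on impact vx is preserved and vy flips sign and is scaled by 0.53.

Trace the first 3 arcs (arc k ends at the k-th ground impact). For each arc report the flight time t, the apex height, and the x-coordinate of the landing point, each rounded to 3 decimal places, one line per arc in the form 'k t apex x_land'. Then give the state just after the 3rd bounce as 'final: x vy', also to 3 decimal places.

1 3.121 19.385 46.560
2 2.108 5.445 78.016
3 1.117 1.530 94.688
final: 94.688 2.902

Arc 1: start y=13.110, vy=11.090 → t=3.121, apex=19.385, x_land=46.560, impact vy=-19.492
  bounce: vy ← 0.53·19.492 = 10.331
Arc 2: start y=0.000, vy=10.331 → t=2.108, apex=5.445, x_land=78.016, impact vy=-10.331
  bounce: vy ← 0.53·10.331 = 5.475
Arc 3: start y=0.000, vy=5.475 → t=1.117, apex=1.530, x_land=94.688, impact vy=-5.475
  bounce: vy ← 0.53·5.475 = 2.902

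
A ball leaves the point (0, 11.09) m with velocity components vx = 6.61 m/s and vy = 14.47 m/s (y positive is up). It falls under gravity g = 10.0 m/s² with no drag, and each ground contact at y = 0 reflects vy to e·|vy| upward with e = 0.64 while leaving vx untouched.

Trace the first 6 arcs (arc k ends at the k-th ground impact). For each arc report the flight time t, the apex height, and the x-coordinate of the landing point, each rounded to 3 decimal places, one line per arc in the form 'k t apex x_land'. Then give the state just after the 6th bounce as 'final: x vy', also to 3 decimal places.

Arc 1: start y=11.090, vy=14.470 → t=3.523, apex=21.559, x_land=23.290, impact vy=-20.765
  bounce: vy ← 0.64·20.765 = 13.290
Arc 2: start y=0.000, vy=13.290 → t=2.658, apex=8.831, x_land=40.859, impact vy=-13.290
  bounce: vy ← 0.64·13.290 = 8.505
Arc 3: start y=0.000, vy=8.505 → t=1.701, apex=3.617, x_land=52.103, impact vy=-8.505
  bounce: vy ← 0.64·8.505 = 5.443
Arc 4: start y=0.000, vy=5.443 → t=1.089, apex=1.482, x_land=59.299, impact vy=-5.443
  bounce: vy ← 0.64·5.443 = 3.484
Arc 5: start y=0.000, vy=3.484 → t=0.697, apex=0.607, x_land=63.905, impact vy=-3.484
  bounce: vy ← 0.64·3.484 = 2.230
Arc 6: start y=0.000, vy=2.230 → t=0.446, apex=0.249, x_land=66.852, impact vy=-2.230
  bounce: vy ← 0.64·2.230 = 1.427

1 3.523 21.559 23.290
2 2.658 8.831 40.859
3 1.701 3.617 52.103
4 1.089 1.482 59.299
5 0.697 0.607 63.905
6 0.446 0.249 66.852
final: 66.852 1.427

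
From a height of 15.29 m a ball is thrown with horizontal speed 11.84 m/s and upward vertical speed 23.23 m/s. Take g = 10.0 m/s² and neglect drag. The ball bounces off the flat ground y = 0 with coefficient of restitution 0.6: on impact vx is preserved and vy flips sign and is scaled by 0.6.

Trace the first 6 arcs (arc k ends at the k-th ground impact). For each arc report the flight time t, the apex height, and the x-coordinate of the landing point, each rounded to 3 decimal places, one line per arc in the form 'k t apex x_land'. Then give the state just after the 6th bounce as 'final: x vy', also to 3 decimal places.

1 5.231 42.272 61.931
2 3.489 15.218 103.242
3 2.093 5.478 128.029
4 1.256 1.972 142.902
5 0.754 0.710 151.825
6 0.452 0.256 157.179
final: 157.179 1.357

Arc 1: start y=15.290, vy=23.230 → t=5.231, apex=42.272, x_land=61.931, impact vy=-29.076
  bounce: vy ← 0.6·29.076 = 17.446
Arc 2: start y=0.000, vy=17.446 → t=3.489, apex=15.218, x_land=103.242, impact vy=-17.446
  bounce: vy ← 0.6·17.446 = 10.467
Arc 3: start y=0.000, vy=10.467 → t=2.093, apex=5.478, x_land=128.029, impact vy=-10.467
  bounce: vy ← 0.6·10.467 = 6.280
Arc 4: start y=0.000, vy=6.280 → t=1.256, apex=1.972, x_land=142.902, impact vy=-6.280
  bounce: vy ← 0.6·6.280 = 3.768
Arc 5: start y=0.000, vy=3.768 → t=0.754, apex=0.710, x_land=151.825, impact vy=-3.768
  bounce: vy ← 0.6·3.768 = 2.261
Arc 6: start y=0.000, vy=2.261 → t=0.452, apex=0.256, x_land=157.179, impact vy=-2.261
  bounce: vy ← 0.6·2.261 = 1.357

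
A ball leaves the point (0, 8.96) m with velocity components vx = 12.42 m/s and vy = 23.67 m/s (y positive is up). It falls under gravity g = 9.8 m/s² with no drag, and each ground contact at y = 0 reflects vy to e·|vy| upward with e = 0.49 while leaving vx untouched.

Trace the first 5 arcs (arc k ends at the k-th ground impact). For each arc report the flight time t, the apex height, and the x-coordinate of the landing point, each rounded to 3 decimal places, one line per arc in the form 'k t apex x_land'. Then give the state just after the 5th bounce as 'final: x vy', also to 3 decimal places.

Arc 1: start y=8.960, vy=23.670 → t=5.183, apex=37.545, x_land=64.378, impact vy=-27.127
  bounce: vy ← 0.49·27.127 = 13.292
Arc 2: start y=0.000, vy=13.292 → t=2.713, apex=9.015, x_land=98.070, impact vy=-13.292
  bounce: vy ← 0.49·13.292 = 6.513
Arc 3: start y=0.000, vy=6.513 → t=1.329, apex=2.164, x_land=114.579, impact vy=-6.513
  bounce: vy ← 0.49·6.513 = 3.191
Arc 4: start y=0.000, vy=3.191 → t=0.651, apex=0.520, x_land=122.668, impact vy=-3.191
  bounce: vy ← 0.49·3.191 = 1.564
Arc 5: start y=0.000, vy=1.564 → t=0.319, apex=0.125, x_land=126.632, impact vy=-1.564
  bounce: vy ← 0.49·1.564 = 0.766

1 5.183 37.545 64.378
2 2.713 9.015 98.070
3 1.329 2.164 114.579
4 0.651 0.520 122.668
5 0.319 0.125 126.632
final: 126.632 0.766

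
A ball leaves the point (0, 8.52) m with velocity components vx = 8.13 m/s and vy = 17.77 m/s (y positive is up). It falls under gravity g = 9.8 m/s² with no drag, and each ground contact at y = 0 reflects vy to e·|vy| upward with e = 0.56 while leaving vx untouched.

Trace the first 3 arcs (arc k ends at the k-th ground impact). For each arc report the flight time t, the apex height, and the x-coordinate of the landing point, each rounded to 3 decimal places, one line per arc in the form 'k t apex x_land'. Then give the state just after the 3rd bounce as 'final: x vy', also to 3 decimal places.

Arc 1: start y=8.520, vy=17.770 → t=4.055, apex=24.631, x_land=32.970, impact vy=-21.972
  bounce: vy ← 0.56·21.972 = 12.304
Arc 2: start y=0.000, vy=12.304 → t=2.511, apex=7.724, x_land=53.385, impact vy=-12.304
  bounce: vy ← 0.56·12.304 = 6.890
Arc 3: start y=0.000, vy=6.890 → t=1.406, apex=2.422, x_land=64.817, impact vy=-6.890
  bounce: vy ← 0.56·6.890 = 3.859

1 4.055 24.631 32.970
2 2.511 7.724 53.385
3 1.406 2.422 64.817
final: 64.817 3.859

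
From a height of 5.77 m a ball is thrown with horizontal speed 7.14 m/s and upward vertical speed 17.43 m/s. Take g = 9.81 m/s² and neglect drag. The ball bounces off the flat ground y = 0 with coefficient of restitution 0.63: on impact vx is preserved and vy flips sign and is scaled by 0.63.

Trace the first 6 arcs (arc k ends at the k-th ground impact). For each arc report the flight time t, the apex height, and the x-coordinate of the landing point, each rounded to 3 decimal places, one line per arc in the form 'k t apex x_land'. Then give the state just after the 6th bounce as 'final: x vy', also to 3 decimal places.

Arc 1: start y=5.770, vy=17.430 → t=3.858, apex=21.254, x_land=27.549, impact vy=-20.421
  bounce: vy ← 0.63·20.421 = 12.865
Arc 2: start y=0.000, vy=12.865 → t=2.623, apex=8.436, x_land=46.276, impact vy=-12.865
  bounce: vy ← 0.63·12.865 = 8.105
Arc 3: start y=0.000, vy=8.105 → t=1.652, apex=3.348, x_land=58.074, impact vy=-8.105
  bounce: vy ← 0.63·8.105 = 5.106
Arc 4: start y=0.000, vy=5.106 → t=1.041, apex=1.329, x_land=65.507, impact vy=-5.106
  bounce: vy ← 0.63·5.106 = 3.217
Arc 5: start y=0.000, vy=3.217 → t=0.656, apex=0.527, x_land=70.190, impact vy=-3.217
  bounce: vy ← 0.63·3.217 = 2.027
Arc 6: start y=0.000, vy=2.027 → t=0.413, apex=0.209, x_land=73.140, impact vy=-2.027
  bounce: vy ← 0.63·2.027 = 1.277

1 3.858 21.254 27.549
2 2.623 8.436 46.276
3 1.652 3.348 58.074
4 1.041 1.329 65.507
5 0.656 0.527 70.190
6 0.413 0.209 73.140
final: 73.140 1.277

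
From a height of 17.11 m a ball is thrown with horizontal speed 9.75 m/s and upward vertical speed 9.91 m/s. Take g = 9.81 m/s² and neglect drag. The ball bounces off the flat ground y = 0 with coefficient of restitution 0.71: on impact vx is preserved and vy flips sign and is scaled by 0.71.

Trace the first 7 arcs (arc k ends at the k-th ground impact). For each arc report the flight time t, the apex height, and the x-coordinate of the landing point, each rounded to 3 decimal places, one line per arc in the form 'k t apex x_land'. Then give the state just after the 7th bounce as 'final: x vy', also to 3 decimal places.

Arc 1: start y=17.110, vy=9.910 → t=3.134, apex=22.116, x_land=30.552, impact vy=-20.830
  bounce: vy ← 0.71·20.830 = 14.790
Arc 2: start y=0.000, vy=14.790 → t=3.015, apex=11.148, x_land=59.951, impact vy=-14.790
  bounce: vy ← 0.71·14.790 = 10.501
Arc 3: start y=0.000, vy=10.501 → t=2.141, apex=5.620, x_land=80.823, impact vy=-10.501
  bounce: vy ← 0.71·10.501 = 7.455
Arc 4: start y=0.000, vy=7.455 → t=1.520, apex=2.833, x_land=95.643, impact vy=-7.455
  bounce: vy ← 0.71·7.455 = 5.293
Arc 5: start y=0.000, vy=5.293 → t=1.079, apex=1.428, x_land=106.165, impact vy=-5.293
  bounce: vy ← 0.71·5.293 = 3.758
Arc 6: start y=0.000, vy=3.758 → t=0.766, apex=0.720, x_land=113.636, impact vy=-3.758
  bounce: vy ← 0.71·3.758 = 2.668
Arc 7: start y=0.000, vy=2.668 → t=0.544, apex=0.363, x_land=118.940, impact vy=-2.668
  bounce: vy ← 0.71·2.668 = 1.895

1 3.134 22.116 30.552
2 3.015 11.148 59.951
3 2.141 5.620 80.823
4 1.520 2.833 95.643
5 1.079 1.428 106.165
6 0.766 0.720 113.636
7 0.544 0.363 118.940
final: 118.940 1.895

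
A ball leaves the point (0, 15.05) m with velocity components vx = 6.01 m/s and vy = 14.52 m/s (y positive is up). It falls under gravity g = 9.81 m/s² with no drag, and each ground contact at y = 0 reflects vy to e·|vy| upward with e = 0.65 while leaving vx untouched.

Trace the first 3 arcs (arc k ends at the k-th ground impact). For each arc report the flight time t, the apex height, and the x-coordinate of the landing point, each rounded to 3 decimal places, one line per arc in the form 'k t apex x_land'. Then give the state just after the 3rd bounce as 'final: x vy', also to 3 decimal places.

1 3.773 25.796 22.678
2 2.981 10.899 40.595
3 1.938 4.605 52.242
final: 52.242 6.178

Arc 1: start y=15.050, vy=14.520 → t=3.773, apex=25.796, x_land=22.678, impact vy=-22.497
  bounce: vy ← 0.65·22.497 = 14.623
Arc 2: start y=0.000, vy=14.623 → t=2.981, apex=10.899, x_land=40.595, impact vy=-14.623
  bounce: vy ← 0.65·14.623 = 9.505
Arc 3: start y=0.000, vy=9.505 → t=1.938, apex=4.605, x_land=52.242, impact vy=-9.505
  bounce: vy ← 0.65·9.505 = 6.178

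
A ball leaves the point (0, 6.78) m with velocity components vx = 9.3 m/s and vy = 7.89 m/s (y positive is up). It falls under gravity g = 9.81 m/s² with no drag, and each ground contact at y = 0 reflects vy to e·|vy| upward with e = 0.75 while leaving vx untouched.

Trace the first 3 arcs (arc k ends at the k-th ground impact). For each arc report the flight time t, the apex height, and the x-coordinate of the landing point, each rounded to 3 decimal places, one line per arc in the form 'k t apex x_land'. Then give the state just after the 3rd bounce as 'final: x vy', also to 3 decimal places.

Arc 1: start y=6.780, vy=7.890 → t=2.229, apex=9.953, x_land=20.727, impact vy=-13.974
  bounce: vy ← 0.75·13.974 = 10.481
Arc 2: start y=0.000, vy=10.481 → t=2.137, apex=5.599, x_land=40.599, impact vy=-10.481
  bounce: vy ← 0.75·10.481 = 7.860
Arc 3: start y=0.000, vy=7.860 → t=1.603, apex=3.149, x_land=55.502, impact vy=-7.860
  bounce: vy ← 0.75·7.860 = 5.895

1 2.229 9.953 20.727
2 2.137 5.599 40.599
3 1.603 3.149 55.502
final: 55.502 5.895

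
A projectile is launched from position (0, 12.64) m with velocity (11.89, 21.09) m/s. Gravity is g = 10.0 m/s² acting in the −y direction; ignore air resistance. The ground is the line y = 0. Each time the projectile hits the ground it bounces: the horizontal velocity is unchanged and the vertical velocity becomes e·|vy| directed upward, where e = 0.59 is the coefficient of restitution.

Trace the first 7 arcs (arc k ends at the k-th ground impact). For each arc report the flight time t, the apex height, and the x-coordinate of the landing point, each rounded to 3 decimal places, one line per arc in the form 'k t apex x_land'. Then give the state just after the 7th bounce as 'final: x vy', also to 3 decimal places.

1 4.750 34.879 56.480
2 3.117 12.142 93.536
3 1.839 4.226 115.399
4 1.085 1.471 128.299
5 0.640 0.512 135.909
6 0.378 0.178 140.400
7 0.223 0.062 143.049
final: 143.049 0.657

Arc 1: start y=12.640, vy=21.090 → t=4.750, apex=34.879, x_land=56.480, impact vy=-26.412
  bounce: vy ← 0.59·26.412 = 15.583
Arc 2: start y=0.000, vy=15.583 → t=3.117, apex=12.142, x_land=93.536, impact vy=-15.583
  bounce: vy ← 0.59·15.583 = 9.194
Arc 3: start y=0.000, vy=9.194 → t=1.839, apex=4.226, x_land=115.399, impact vy=-9.194
  bounce: vy ← 0.59·9.194 = 5.424
Arc 4: start y=0.000, vy=5.424 → t=1.085, apex=1.471, x_land=128.299, impact vy=-5.424
  bounce: vy ← 0.59·5.424 = 3.200
Arc 5: start y=0.000, vy=3.200 → t=0.640, apex=0.512, x_land=135.909, impact vy=-3.200
  bounce: vy ← 0.59·3.200 = 1.888
Arc 6: start y=0.000, vy=1.888 → t=0.378, apex=0.178, x_land=140.400, impact vy=-1.888
  bounce: vy ← 0.59·1.888 = 1.114
Arc 7: start y=0.000, vy=1.114 → t=0.223, apex=0.062, x_land=143.049, impact vy=-1.114
  bounce: vy ← 0.59·1.114 = 0.657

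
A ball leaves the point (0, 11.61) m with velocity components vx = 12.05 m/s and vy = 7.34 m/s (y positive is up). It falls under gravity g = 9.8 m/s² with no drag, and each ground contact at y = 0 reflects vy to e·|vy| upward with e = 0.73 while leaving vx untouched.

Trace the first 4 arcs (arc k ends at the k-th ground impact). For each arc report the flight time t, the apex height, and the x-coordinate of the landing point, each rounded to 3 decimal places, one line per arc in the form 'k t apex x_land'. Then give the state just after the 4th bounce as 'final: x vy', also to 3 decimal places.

1 2.461 14.359 29.653
2 2.499 7.652 59.769
3 1.824 4.078 81.754
4 1.332 2.173 97.803
final: 97.803 4.764

Arc 1: start y=11.610, vy=7.340 → t=2.461, apex=14.359, x_land=29.653, impact vy=-16.776
  bounce: vy ← 0.73·16.776 = 12.246
Arc 2: start y=0.000, vy=12.246 → t=2.499, apex=7.652, x_land=59.769, impact vy=-12.246
  bounce: vy ← 0.73·12.246 = 8.940
Arc 3: start y=0.000, vy=8.940 → t=1.824, apex=4.078, x_land=81.754, impact vy=-8.940
  bounce: vy ← 0.73·8.940 = 6.526
Arc 4: start y=0.000, vy=6.526 → t=1.332, apex=2.173, x_land=97.803, impact vy=-6.526
  bounce: vy ← 0.73·6.526 = 4.764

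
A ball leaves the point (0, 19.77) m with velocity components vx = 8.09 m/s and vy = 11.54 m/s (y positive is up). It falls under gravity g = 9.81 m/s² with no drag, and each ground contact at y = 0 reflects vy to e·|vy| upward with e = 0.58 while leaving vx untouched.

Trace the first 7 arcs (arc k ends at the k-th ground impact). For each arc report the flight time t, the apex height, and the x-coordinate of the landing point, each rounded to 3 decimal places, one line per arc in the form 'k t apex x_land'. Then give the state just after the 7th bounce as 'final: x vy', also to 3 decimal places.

1 3.503 26.558 28.341
2 2.699 8.934 50.178
3 1.566 3.005 62.843
4 0.908 1.011 70.188
5 0.527 0.340 74.449
6 0.305 0.114 76.920
7 0.177 0.038 78.353
final: 78.353 0.504

Arc 1: start y=19.770, vy=11.540 → t=3.503, apex=26.558, x_land=28.341, impact vy=-22.827
  bounce: vy ← 0.58·22.827 = 13.239
Arc 2: start y=0.000, vy=13.239 → t=2.699, apex=8.934, x_land=50.178, impact vy=-13.239
  bounce: vy ← 0.58·13.239 = 7.679
Arc 3: start y=0.000, vy=7.679 → t=1.566, apex=3.005, x_land=62.843, impact vy=-7.679
  bounce: vy ← 0.58·7.679 = 4.454
Arc 4: start y=0.000, vy=4.454 → t=0.908, apex=1.011, x_land=70.188, impact vy=-4.454
  bounce: vy ← 0.58·4.454 = 2.583
Arc 5: start y=0.000, vy=2.583 → t=0.527, apex=0.340, x_land=74.449, impact vy=-2.583
  bounce: vy ← 0.58·2.583 = 1.498
Arc 6: start y=0.000, vy=1.498 → t=0.305, apex=0.114, x_land=76.920, impact vy=-1.498
  bounce: vy ← 0.58·1.498 = 0.869
Arc 7: start y=0.000, vy=0.869 → t=0.177, apex=0.038, x_land=78.353, impact vy=-0.869
  bounce: vy ← 0.58·0.869 = 0.504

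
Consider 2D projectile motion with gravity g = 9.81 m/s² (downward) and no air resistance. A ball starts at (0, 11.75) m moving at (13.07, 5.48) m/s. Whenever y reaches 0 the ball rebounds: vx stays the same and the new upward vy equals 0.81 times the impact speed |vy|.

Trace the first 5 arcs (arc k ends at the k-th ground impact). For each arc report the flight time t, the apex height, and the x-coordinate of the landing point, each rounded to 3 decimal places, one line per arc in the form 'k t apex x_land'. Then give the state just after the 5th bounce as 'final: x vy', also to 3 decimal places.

1 2.204 13.281 28.807
2 2.666 8.713 63.647
3 2.159 5.717 91.868
4 1.749 3.751 114.727
5 1.417 2.461 133.242
final: 133.242 5.628

Arc 1: start y=11.750, vy=5.480 → t=2.204, apex=13.281, x_land=28.807, impact vy=-16.142
  bounce: vy ← 0.81·16.142 = 13.075
Arc 2: start y=0.000, vy=13.075 → t=2.666, apex=8.713, x_land=63.647, impact vy=-13.075
  bounce: vy ← 0.81·13.075 = 10.591
Arc 3: start y=0.000, vy=10.591 → t=2.159, apex=5.717, x_land=91.868, impact vy=-10.591
  bounce: vy ← 0.81·10.591 = 8.579
Arc 4: start y=0.000, vy=8.579 → t=1.749, apex=3.751, x_land=114.727, impact vy=-8.579
  bounce: vy ← 0.81·8.579 = 6.949
Arc 5: start y=0.000, vy=6.949 → t=1.417, apex=2.461, x_land=133.242, impact vy=-6.949
  bounce: vy ← 0.81·6.949 = 5.628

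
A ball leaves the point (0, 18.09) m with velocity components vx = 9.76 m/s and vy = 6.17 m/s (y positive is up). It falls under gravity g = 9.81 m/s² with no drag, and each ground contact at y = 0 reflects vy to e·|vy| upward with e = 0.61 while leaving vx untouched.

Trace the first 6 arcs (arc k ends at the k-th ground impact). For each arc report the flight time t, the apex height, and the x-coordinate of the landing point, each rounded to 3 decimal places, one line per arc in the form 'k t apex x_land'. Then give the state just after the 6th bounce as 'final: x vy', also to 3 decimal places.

1 2.650 20.030 25.862
2 2.465 7.453 49.924
3 1.504 2.773 64.602
4 0.917 1.032 73.555
5 0.560 0.384 79.017
6 0.341 0.143 82.348
final: 82.348 1.021

Arc 1: start y=18.090, vy=6.170 → t=2.650, apex=20.030, x_land=25.862, impact vy=-19.824
  bounce: vy ← 0.61·19.824 = 12.093
Arc 2: start y=0.000, vy=12.093 → t=2.465, apex=7.453, x_land=49.924, impact vy=-12.093
  bounce: vy ← 0.61·12.093 = 7.377
Arc 3: start y=0.000, vy=7.377 → t=1.504, apex=2.773, x_land=64.602, impact vy=-7.377
  bounce: vy ← 0.61·7.377 = 4.500
Arc 4: start y=0.000, vy=4.500 → t=0.917, apex=1.032, x_land=73.555, impact vy=-4.500
  bounce: vy ← 0.61·4.500 = 2.745
Arc 5: start y=0.000, vy=2.745 → t=0.560, apex=0.384, x_land=79.017, impact vy=-2.745
  bounce: vy ← 0.61·2.745 = 1.674
Arc 6: start y=0.000, vy=1.674 → t=0.341, apex=0.143, x_land=82.348, impact vy=-1.674
  bounce: vy ← 0.61·1.674 = 1.021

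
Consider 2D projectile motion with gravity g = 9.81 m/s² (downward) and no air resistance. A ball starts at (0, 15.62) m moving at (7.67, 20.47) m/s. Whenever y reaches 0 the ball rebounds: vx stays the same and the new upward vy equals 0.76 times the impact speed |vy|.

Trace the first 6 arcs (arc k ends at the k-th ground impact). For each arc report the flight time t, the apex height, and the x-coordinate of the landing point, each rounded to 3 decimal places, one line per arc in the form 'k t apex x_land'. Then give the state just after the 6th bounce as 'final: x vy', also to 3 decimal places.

1 4.832 36.977 37.064
2 4.173 21.358 69.074
3 3.172 12.336 93.401
4 2.411 7.125 111.890
5 1.832 4.116 125.942
6 1.392 2.377 136.621
final: 136.621 5.190

Arc 1: start y=15.620, vy=20.470 → t=4.832, apex=36.977, x_land=37.064, impact vy=-26.935
  bounce: vy ← 0.76·26.935 = 20.470
Arc 2: start y=0.000, vy=20.470 → t=4.173, apex=21.358, x_land=69.074, impact vy=-20.470
  bounce: vy ← 0.76·20.470 = 15.558
Arc 3: start y=0.000, vy=15.558 → t=3.172, apex=12.336, x_land=93.401, impact vy=-15.558
  bounce: vy ← 0.76·15.558 = 11.824
Arc 4: start y=0.000, vy=11.824 → t=2.411, apex=7.125, x_land=111.890, impact vy=-11.824
  bounce: vy ← 0.76·11.824 = 8.986
Arc 5: start y=0.000, vy=8.986 → t=1.832, apex=4.116, x_land=125.942, impact vy=-8.986
  bounce: vy ← 0.76·8.986 = 6.829
Arc 6: start y=0.000, vy=6.829 → t=1.392, apex=2.377, x_land=136.621, impact vy=-6.829
  bounce: vy ← 0.76·6.829 = 5.190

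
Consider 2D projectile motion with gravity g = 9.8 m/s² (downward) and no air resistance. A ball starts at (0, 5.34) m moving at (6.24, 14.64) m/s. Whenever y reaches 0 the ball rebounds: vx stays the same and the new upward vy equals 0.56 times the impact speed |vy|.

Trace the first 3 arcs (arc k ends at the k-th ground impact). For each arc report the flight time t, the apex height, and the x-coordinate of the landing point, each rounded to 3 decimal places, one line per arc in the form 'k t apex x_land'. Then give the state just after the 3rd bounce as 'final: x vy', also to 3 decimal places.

1 3.316 16.275 20.694
2 2.041 5.104 33.431
3 1.143 1.601 40.564
final: 40.564 3.137

Arc 1: start y=5.340, vy=14.640 → t=3.316, apex=16.275, x_land=20.694, impact vy=-17.860
  bounce: vy ← 0.56·17.860 = 10.002
Arc 2: start y=0.000, vy=10.002 → t=2.041, apex=5.104, x_land=33.431, impact vy=-10.002
  bounce: vy ← 0.56·10.002 = 5.601
Arc 3: start y=0.000, vy=5.601 → t=1.143, apex=1.601, x_land=40.564, impact vy=-5.601
  bounce: vy ← 0.56·5.601 = 3.137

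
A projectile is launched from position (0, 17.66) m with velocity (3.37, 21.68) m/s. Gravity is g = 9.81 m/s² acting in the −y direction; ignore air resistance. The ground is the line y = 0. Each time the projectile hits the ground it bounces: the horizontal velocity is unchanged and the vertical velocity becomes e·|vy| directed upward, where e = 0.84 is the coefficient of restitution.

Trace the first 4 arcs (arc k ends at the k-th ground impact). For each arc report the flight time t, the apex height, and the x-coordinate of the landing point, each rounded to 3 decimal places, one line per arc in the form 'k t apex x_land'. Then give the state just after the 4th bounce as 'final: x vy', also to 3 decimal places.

Arc 1: start y=17.660, vy=21.680 → t=5.123, apex=41.616, x_land=17.264, impact vy=-28.575
  bounce: vy ← 0.84·28.575 = 24.003
Arc 2: start y=0.000, vy=24.003 → t=4.894, apex=29.364, x_land=33.755, impact vy=-24.003
  bounce: vy ← 0.84·24.003 = 20.162
Arc 3: start y=0.000, vy=20.162 → t=4.111, apex=20.720, x_land=47.608, impact vy=-20.162
  bounce: vy ← 0.84·20.162 = 16.936
Arc 4: start y=0.000, vy=16.936 → t=3.453, apex=14.620, x_land=59.244, impact vy=-16.936
  bounce: vy ← 0.84·16.936 = 14.227

1 5.123 41.616 17.264
2 4.894 29.364 33.755
3 4.111 20.720 47.608
4 3.453 14.620 59.244
final: 59.244 14.227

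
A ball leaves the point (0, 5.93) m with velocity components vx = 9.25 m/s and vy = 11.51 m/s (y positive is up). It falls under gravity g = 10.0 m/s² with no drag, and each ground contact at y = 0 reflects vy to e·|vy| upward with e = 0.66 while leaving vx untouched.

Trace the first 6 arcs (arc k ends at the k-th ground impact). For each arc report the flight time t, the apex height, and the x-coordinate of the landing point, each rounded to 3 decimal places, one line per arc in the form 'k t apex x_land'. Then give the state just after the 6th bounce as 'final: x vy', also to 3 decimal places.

1 2.736 12.554 25.304
2 2.092 5.469 44.651
3 1.380 2.382 57.420
4 0.911 1.038 65.848
5 0.601 0.452 71.410
6 0.397 0.197 75.082
final: 75.082 1.310

Arc 1: start y=5.930, vy=11.510 → t=2.736, apex=12.554, x_land=25.304, impact vy=-15.846
  bounce: vy ← 0.66·15.846 = 10.458
Arc 2: start y=0.000, vy=10.458 → t=2.092, apex=5.469, x_land=44.651, impact vy=-10.458
  bounce: vy ← 0.66·10.458 = 6.902
Arc 3: start y=0.000, vy=6.902 → t=1.380, apex=2.382, x_land=57.420, impact vy=-6.902
  bounce: vy ← 0.66·6.902 = 4.556
Arc 4: start y=0.000, vy=4.556 → t=0.911, apex=1.038, x_land=65.848, impact vy=-4.556
  bounce: vy ← 0.66·4.556 = 3.007
Arc 5: start y=0.000, vy=3.007 → t=0.601, apex=0.452, x_land=71.410, impact vy=-3.007
  bounce: vy ← 0.66·3.007 = 1.984
Arc 6: start y=0.000, vy=1.984 → t=0.397, apex=0.197, x_land=75.082, impact vy=-1.984
  bounce: vy ← 0.66·1.984 = 1.310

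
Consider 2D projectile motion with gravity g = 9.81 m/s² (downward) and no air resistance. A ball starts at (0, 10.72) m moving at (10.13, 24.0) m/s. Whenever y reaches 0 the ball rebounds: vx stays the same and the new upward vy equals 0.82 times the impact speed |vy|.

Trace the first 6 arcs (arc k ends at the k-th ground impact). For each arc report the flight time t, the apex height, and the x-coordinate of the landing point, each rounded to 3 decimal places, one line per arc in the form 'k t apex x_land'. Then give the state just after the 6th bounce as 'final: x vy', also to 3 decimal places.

Arc 1: start y=10.720, vy=24.000 → t=5.305, apex=40.078, x_land=53.739, impact vy=-28.042
  bounce: vy ← 0.82·28.042 = 22.994
Arc 2: start y=0.000, vy=22.994 → t=4.688, apex=26.948, x_land=101.227, impact vy=-22.994
  bounce: vy ← 0.82·22.994 = 18.855
Arc 3: start y=0.000, vy=18.855 → t=3.844, apex=18.120, x_land=140.168, impact vy=-18.855
  bounce: vy ← 0.82·18.855 = 15.461
Arc 4: start y=0.000, vy=15.461 → t=3.152, apex=12.184, x_land=172.099, impact vy=-15.461
  bounce: vy ← 0.82·15.461 = 12.678
Arc 5: start y=0.000, vy=12.678 → t=2.585, apex=8.192, x_land=198.282, impact vy=-12.678
  bounce: vy ← 0.82·12.678 = 10.396
Arc 6: start y=0.000, vy=10.396 → t=2.119, apex=5.509, x_land=219.753, impact vy=-10.396
  bounce: vy ← 0.82·10.396 = 8.525

1 5.305 40.078 53.739
2 4.688 26.948 101.227
3 3.844 18.120 140.168
4 3.152 12.184 172.099
5 2.585 8.192 198.282
6 2.119 5.509 219.753
final: 219.753 8.525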